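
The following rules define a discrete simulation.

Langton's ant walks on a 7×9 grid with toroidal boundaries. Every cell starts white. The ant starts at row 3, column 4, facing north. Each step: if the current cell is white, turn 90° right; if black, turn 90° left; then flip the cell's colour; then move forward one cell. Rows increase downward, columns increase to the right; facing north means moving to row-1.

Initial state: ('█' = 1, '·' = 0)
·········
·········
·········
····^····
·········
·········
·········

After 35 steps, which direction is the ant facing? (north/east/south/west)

0) ·········
·········
·········
····^····
·········
·········
·········
1) ·········
·········
·········
····█>···
·········
·········
·········
2) ·········
·········
·········
····██···
·····v···
·········
·········
3) ·········
·········
·········
····██···
····<█···
·········
·········
4) ·········
·········
·········
····^█···
····██···
·········
·········
5) ·········
·········
·········
···<·█···
····██···
·········
·········
6) ·········
·········
···^·····
···█·█···
····██···
·········
·········
7) ·········
·········
···█>····
···█·█···
····██···
·········
·········
8) ·········
·········
···██····
···█v█···
····██···
·········
·········
9) ·········
·········
···██····
···<██···
····██···
·········
·········
10) ·········
·········
···██····
····██···
···v██···
·········
·········
11) ·········
·········
···██····
····██···
··<███···
·········
·········
12) ·········
·········
···██····
··^·██···
··████···
·········
·········
13) ·········
·········
···██····
··█>██···
··████···
·········
·········
14) ·········
·········
···██····
··████···
··█v██···
·········
·········
15) ·········
·········
···██····
··████···
··█·>█···
·········
·········
16) ·········
·········
···██····
··██^█···
··█··█···
·········
·········
17) ·········
·········
···██····
··█<·█···
··█··█···
·········
·········
18) ·········
·········
···██····
··█··█···
··█v·█···
·········
·········
19) ·········
·········
···██····
··█··█···
··<█·█···
·········
·········
20) ·········
·········
···██····
··█··█···
···█·█···
··v······
·········
21) ·········
·········
···██····
··█··█···
···█·█···
·<█······
·········
22) ·········
·········
···██····
··█··█···
·^·█·█···
·██······
·········
23) ·········
·········
···██····
··█··█···
·█>█·█···
·██······
·········
24) ·········
·········
···██····
··█··█···
·███·█···
·█v······
·········
25) ·········
·········
···██····
··█··█···
·███·█···
·█·>·····
·········
26) ·········
·········
···██····
··█··█···
·███·█···
·█·█·····
···v·····
27) ·········
·········
···██····
··█··█···
·███·█···
·█·█·····
··<█·····
28) ·········
·········
···██····
··█··█···
·███·█···
·█^█·····
··██·····
29) ·········
·········
···██····
··█··█···
·███·█···
·██>·····
··██·····
30) ·········
·········
···██····
··█··█···
·██^·█···
·██······
··██·····
31) ·········
·········
···██····
··█··█···
·█<··█···
·██······
··██·····
32) ·········
·········
···██····
··█··█···
·█···█···
·█v······
··██·····
33) ·········
·········
···██····
··█··█···
·█···█···
·█·>·····
··██·····
34) ·········
·········
···██····
··█··█···
·█···█···
·█·█·····
··█v·····
35) ·········
·········
···██····
··█··█···
·█···█···
·█·█·····
··█·>····

east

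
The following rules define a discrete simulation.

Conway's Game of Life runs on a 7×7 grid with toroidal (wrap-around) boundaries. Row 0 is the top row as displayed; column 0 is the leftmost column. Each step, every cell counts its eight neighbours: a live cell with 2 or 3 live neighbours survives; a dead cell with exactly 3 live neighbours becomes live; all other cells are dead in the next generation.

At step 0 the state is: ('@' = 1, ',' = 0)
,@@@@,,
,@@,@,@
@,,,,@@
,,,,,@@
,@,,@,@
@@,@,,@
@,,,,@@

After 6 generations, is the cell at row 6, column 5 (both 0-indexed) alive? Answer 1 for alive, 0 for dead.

0

t=0: ,@@@@,,
,@@,@,@
@,,,,@@
,,,,,@@
,@,,@,@
@@,@,,@
@,,,,@@
t=1: ,,,,@,,
,,,,@,@
,@,,@,,
,,,,@,,
,@@,@,,
,@@,@,,
,,,,,@,
t=2: ,,,,@,,
,,,@@,,
,,,@@,,
,@@,@@,
,@@,@@,
,@@,@@,
,,,@@@,
t=3: ,,,,,,,
,,,,,@,
,,,,,,,
,@,,,,,
@,,,,,@
,@,,,,@
,,@,,,,
t=4: ,,,,,,,
,,,,,,,
,,,,,,,
@,,,,,,
,@,,,,@
,@,,,,@
,,,,,,,
t=5: ,,,,,,,
,,,,,,,
,,,,,,,
@,,,,,,
,@,,,,@
,,,,,,,
,,,,,,,
t=6: ,,,,,,,
,,,,,,,
,,,,,,,
@,,,,,,
@,,,,,,
,,,,,,,
,,,,,,,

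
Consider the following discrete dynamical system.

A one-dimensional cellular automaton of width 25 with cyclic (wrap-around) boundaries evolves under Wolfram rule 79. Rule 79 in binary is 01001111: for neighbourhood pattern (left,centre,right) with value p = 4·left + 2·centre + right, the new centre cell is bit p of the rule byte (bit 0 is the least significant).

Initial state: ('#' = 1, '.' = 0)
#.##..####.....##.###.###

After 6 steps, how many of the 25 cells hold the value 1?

k=0  #.##..####.....##.###.###
k=1  #.##.##..#.######.#.#.#..
k=2  #.##.##.##.#....#.#.#.#.#
k=3  #.##.##.##.#.####.#.#.#.#
k=4  #.##.##.##.#.#..#.#.#.#.#
k=5  #.##.##.##.#.#.##.#.#.#.#
k=6  #.##.##.##.#.#.##.#.#.#.#

15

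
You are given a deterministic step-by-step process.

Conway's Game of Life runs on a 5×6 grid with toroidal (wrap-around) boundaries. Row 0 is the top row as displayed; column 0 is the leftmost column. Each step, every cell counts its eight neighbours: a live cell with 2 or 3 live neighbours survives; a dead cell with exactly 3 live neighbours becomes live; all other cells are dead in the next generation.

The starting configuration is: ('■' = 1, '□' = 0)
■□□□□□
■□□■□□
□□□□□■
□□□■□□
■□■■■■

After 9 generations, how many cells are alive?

12

t=0: ■□□□□□
■□□■□□
□□□□□■
□□□■□□
■□■■■■
t=1: ■□■□□□
■□□□□■
□□□□■□
■□■■□□
■■■■■■
t=2: □□■□□□
■■□□□■
■■□■■□
■□□□□□
□□□□■□
t=3: ■■□□□■
□□□■■■
□□■□■□
■■□■■□
□□□□□□
t=4: ■□□□□■
□■■■□□
■■■□□□
□■■■■■
□□■□■□
t=5: ■□□□■■
□□□■□■
□□□□□■
□□□□■■
□□■□□□
t=6: ■□□■■■
□□□□□□
■□□□□■
□□□□■■
■□□■□□
t=7: ■□□■■■
□□□□□□
■□□□■■
□□□□■□
■□□■□□
t=8: ■□□■■■
□□□■□□
□□□□■■
■□□■■□
■□□■□□
t=9: ■□■■□■
■□□■□□
□□□□□■
■□□■□□
■■■□□□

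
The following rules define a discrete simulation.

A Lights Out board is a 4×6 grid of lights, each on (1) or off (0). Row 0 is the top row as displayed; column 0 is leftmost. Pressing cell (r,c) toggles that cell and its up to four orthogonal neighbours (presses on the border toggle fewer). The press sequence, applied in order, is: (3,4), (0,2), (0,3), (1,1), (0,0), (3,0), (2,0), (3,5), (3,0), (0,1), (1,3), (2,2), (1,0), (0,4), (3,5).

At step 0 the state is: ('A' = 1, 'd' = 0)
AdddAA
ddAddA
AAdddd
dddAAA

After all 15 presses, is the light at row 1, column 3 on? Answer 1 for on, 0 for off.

0

step 0: AdddAA
ddAddA
AAdddd
dddAAA
step 1: AdddAA
ddAddA
AAddAd
dddddd
step 2: AAAAAA
dddddA
AAddAd
dddddd
step 3: AAdddA
dddAdA
AAddAd
dddddd
step 4: AddddA
AAAAdA
AdddAd
dddddd
step 5: dAdddA
dAAAdA
AdddAd
dddddd
step 6: dAdddA
dAAAdA
ddddAd
AAdddd
step 7: dAdddA
AAAAdA
AAddAd
dAdddd
step 8: dAdddA
AAAAdA
AAddAA
dAddAA
step 9: dAdddA
AAAAdA
dAddAA
AdddAA
step 10: AdAddA
AdAAdA
dAddAA
AdddAA
step 11: AdAAdA
AdddAA
dAdAAA
AdddAA
step 12: AdAAdA
AdAdAA
ddAdAA
AdAdAA
step 13: ddAAdA
dAAdAA
AdAdAA
AdAdAA
step 14: ddAdAd
dAAddA
AdAdAA
AdAdAA
step 15: ddAdAd
dAAddA
AdAdAd
AdAddd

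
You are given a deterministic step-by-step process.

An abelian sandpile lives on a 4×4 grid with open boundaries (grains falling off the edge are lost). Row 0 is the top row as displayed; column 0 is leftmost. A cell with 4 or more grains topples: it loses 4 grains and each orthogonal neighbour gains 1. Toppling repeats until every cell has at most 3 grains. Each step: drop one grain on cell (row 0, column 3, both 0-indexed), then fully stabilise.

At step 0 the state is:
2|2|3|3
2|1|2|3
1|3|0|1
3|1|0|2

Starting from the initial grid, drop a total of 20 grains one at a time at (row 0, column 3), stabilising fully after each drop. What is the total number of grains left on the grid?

32

[0] 2|2|3|3
2|1|2|3
1|3|0|1
3|1|0|2
[1] 2|3|1|2
2|2|0|1
1|3|1|2
3|1|0|2
[2] 2|3|1|3
2|2|0|1
1|3|1|2
3|1|0|2
[3] 2|3|2|0
2|2|0|2
1|3|1|2
3|1|0|2
[4] 2|3|2|1
2|2|0|2
1|3|1|2
3|1|0|2
[5] 2|3|2|2
2|2|0|2
1|3|1|2
3|1|0|2
[6] 2|3|2|3
2|2|0|2
1|3|1|2
3|1|0|2
[7] 2|3|3|0
2|2|0|3
1|3|1|2
3|1|0|2
[8] 2|3|3|1
2|2|0|3
1|3|1|2
3|1|0|2
[9] 2|3|3|2
2|2|0|3
1|3|1|2
3|1|0|2
[10] 2|3|3|3
2|2|0|3
1|3|1|2
3|1|0|2
[11] 3|0|1|2
2|3|2|0
1|3|1|3
3|1|0|2
[12] 3|0|1|3
2|3|2|0
1|3|1|3
3|1|0|2
[13] 3|0|2|0
2|3|2|1
1|3|1|3
3|1|0|2
[14] 3|0|2|1
2|3|2|1
1|3|1|3
3|1|0|2
[15] 3|0|2|2
2|3|2|1
1|3|1|3
3|1|0|2
[16] 3|0|2|3
2|3|2|1
1|3|1|3
3|1|0|2
[17] 3|0|3|0
2|3|2|2
1|3|1|3
3|1|0|2
[18] 3|0|3|1
2|3|2|2
1|3|1|3
3|1|0|2
[19] 3|0|3|2
2|3|2|2
1|3|1|3
3|1|0|2
[20] 3|0|3|3
2|3|2|2
1|3|1|3
3|1|0|2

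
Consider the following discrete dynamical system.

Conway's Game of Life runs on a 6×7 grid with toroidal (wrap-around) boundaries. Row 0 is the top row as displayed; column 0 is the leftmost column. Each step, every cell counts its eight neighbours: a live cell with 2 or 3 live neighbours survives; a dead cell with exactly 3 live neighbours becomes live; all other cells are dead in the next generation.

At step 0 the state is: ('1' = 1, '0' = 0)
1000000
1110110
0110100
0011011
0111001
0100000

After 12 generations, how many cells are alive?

12

[0] 1000000
1110110
0110100
0011011
0111001
0100000
[1] 1010001
1010111
0000000
0000011
0101111
0100000
[2] 0011000
1001010
1000100
1000001
0010101
0101100
[3] 0100000
0111001
1100110
1101001
0110101
0100110
[4] 0101110
0001111
0000110
0001000
0000101
0101110
[5] 1000000
0010001
0000001
0001000
0010000
1000001
[6] 1100000
1000001
0000000
0000000
0000000
1100001
[7] 0000000
1100001
0000000
0000000
1000000
0100001
[8] 0100001
1000000
1000000
0000000
1000000
1000000
[9] 0100001
1100001
0000000
0000000
0000000
1100001
[10] 0010010
0100001
1000000
0000000
1000000
0100001
[11] 0110011
1100001
1000000
0000000
1000000
1100001
[12] 0010010
0010010
1100001
0000000
1100001
0010010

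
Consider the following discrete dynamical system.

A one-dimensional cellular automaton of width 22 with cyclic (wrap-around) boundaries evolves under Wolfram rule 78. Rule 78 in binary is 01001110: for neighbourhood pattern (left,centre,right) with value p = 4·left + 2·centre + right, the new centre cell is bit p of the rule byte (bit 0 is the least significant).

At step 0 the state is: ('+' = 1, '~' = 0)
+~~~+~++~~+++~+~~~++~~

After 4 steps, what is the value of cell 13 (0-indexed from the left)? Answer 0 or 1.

0

[0] +~~~+~++~~+++~+~~~++~~
[1] +~~++~++~++~+~+~~+++~+
[2] +~+++~++~++~+~+~++~+~+
[3] +~+~+~++~++~+~+~++~+~+
[4] +~+~+~++~++~+~+~++~+~+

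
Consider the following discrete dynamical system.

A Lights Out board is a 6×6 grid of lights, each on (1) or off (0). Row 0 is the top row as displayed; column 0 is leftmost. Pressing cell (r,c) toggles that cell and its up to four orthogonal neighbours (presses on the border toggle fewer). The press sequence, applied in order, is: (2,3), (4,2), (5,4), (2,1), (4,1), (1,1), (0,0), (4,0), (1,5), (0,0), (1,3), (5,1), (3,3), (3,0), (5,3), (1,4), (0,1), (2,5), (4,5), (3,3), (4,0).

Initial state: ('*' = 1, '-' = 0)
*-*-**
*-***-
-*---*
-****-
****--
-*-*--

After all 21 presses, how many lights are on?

17

0) *-*-**
*-***-
-*---*
-****-
****--
-*-*--
1) *-*-**
*-*-*-
-*****
-**-*-
****--
-*-*--
2) *-*-**
*-*-*-
-*****
-*--*-
*-----
-***--
3) *-*-**
*-*-*-
-*****
-*--*-
*---*-
-**-**
4) *-*-**
***-*-
*--***
----*-
*---*-
-**-**
5) *-*-**
***-*-
*--***
-*--*-
-**-*-
--*-**
6) ***-**
----*-
**-***
-*--*-
-**-*-
--*-**
7) --*-**
*---*-
**-***
-*--*-
-**-*-
--*-**
8) --*-**
*---*-
**-***
**--*-
*-*-*-
*-*-**
9) --*-*-
*----*
**-**-
**--*-
*-*-*-
*-*-**
10) ***-*-
-----*
**-**-
**--*-
*-*-*-
*-*-**
11) *****-
--****
**--*-
**--*-
*-*-*-
*-*-**
12) *****-
--****
**--*-
**--*-
***-*-
-*--**
13) *****-
--****
**-**-
****--
*****-
-*--**
14) *****-
--****
-*-**-
--**--
-****-
-*--**
15) *****-
--****
-*-**-
--**--
-**-*-
-***-*
16) ****--
--*---
-*-*--
--**--
-**-*-
-***-*
17) ---*--
-**---
-*-*--
--**--
-**-*-
-***-*
18) ---*--
-**--*
-*-***
--**-*
-**-*-
-***-*
19) ---*--
-**--*
-*-***
--**--
-**--*
-***--
20) ---*--
-**--*
-*--**
----*-
-***-*
-***--
21) ---*--
-**--*
-*--**
*---*-
*-**-*
****--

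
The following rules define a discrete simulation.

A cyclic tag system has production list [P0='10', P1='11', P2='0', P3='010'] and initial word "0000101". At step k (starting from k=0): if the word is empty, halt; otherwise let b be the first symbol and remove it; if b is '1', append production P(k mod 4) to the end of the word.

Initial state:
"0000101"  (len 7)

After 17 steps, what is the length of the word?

0) "0000101"  (len 7)
1) "000101"  (len 6)
2) "00101"  (len 5)
3) "0101"  (len 4)
4) "101"  (len 3)
5) "0110"  (len 4)
6) "110"  (len 3)
7) "100"  (len 3)
8) "00010"  (len 5)
9) "0010"  (len 4)
10) "010"  (len 3)
11) "10"  (len 2)
12) "0010"  (len 4)
13) "010"  (len 3)
14) "10"  (len 2)
15) "00"  (len 2)
16) "0"  (len 1)
17) (halted — word empty)

0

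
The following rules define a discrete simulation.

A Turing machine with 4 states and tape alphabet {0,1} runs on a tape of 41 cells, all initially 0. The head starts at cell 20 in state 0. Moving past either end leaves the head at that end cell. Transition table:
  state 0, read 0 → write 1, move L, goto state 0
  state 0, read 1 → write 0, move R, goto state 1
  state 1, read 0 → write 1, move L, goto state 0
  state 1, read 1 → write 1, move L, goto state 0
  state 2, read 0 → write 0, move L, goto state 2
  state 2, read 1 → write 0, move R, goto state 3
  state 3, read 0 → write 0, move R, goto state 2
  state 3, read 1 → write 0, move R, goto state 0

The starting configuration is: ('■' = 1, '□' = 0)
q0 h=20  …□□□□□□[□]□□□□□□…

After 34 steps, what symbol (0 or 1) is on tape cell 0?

t=0: q0 h=20  …□□□□□□[□]□□□□□□…
t=1: q0 h=19  …□□□□□□[□]■□□□□□…
t=2: q0 h=18  …□□□□□□[□]■■□□□□…
t=3: q0 h=17  …□□□□□□[□]■■■□□□…
t=4: q0 h=16  …□□□□□□[□]■■■■□□…
t=5: q0 h=15  …□□□□□□[□]■■■■■□…
t=6: q0 h=14  …□□□□□□[□]■■■■■■…
t=7: q0 h=13  …□□□□□□[□]■■■■■■…
t=8: q0 h=12  …□□□□□□[□]■■■■■■…
t=9: q0 h=11  …□□□□□□[□]■■■■■■…
t=10: q0 h=10  …□□□□□□[□]■■■■■■…
t=11: q0 h= 9  …□□□□□□[□]■■■■■■…
t=12: q0 h= 8  …□□□□□□[□]■■■■■■…
t=13: q0 h= 7  …□□□□□□[□]■■■■■■…
t=14: q0 h= 6  |□□□□□□[□]■■■■■■…
t=15: q0 h= 5  |□□□□□[□]■■■■■■…
t=16: q0 h= 4  |□□□□[□]■■■■■■…
t=17: q0 h= 3  |□□□[□]■■■■■■…
t=18: q0 h= 2  |□□[□]■■■■■■…
t=19: q0 h= 1  |□[□]■■■■■■…
t=20: q0 h= 0  |[□]■■■■■■…
t=21: q0 h= 0  |[■]■■■■■■…
t=22: q1 h= 1  |□[■]■■■■■■…
t=23: q0 h= 0  |[□]■■■■■■…
t=24: q0 h= 0  |[■]■■■■■■…
t=25: q1 h= 1  |□[■]■■■■■■…
t=26: q0 h= 0  |[□]■■■■■■…
t=27: q0 h= 0  |[■]■■■■■■…
t=28: q1 h= 1  |□[■]■■■■■■…
t=29: q0 h= 0  |[□]■■■■■■…
t=30: q0 h= 0  |[■]■■■■■■…
t=31: q1 h= 1  |□[■]■■■■■■…
t=32: q0 h= 0  |[□]■■■■■■…
t=33: q0 h= 0  |[■]■■■■■■…
t=34: q1 h= 1  |□[■]■■■■■■…

0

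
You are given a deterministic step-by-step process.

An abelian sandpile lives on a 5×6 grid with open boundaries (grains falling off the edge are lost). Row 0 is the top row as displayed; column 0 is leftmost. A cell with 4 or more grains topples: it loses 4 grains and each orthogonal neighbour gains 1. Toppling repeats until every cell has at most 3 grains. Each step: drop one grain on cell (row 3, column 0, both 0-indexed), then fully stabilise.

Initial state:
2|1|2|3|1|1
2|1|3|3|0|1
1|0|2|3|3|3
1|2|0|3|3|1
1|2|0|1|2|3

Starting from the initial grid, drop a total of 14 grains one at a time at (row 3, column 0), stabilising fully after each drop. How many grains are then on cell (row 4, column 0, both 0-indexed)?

step 0: 2|1|2|3|1|1
2|1|3|3|0|1
1|0|2|3|3|3
1|2|0|3|3|1
1|2|0|1|2|3
step 1: 2|1|2|3|1|1
2|1|3|3|0|1
1|0|2|3|3|3
2|2|0|3|3|1
1|2|0|1|2|3
step 2: 2|1|2|3|1|1
2|1|3|3|0|1
1|0|2|3|3|3
3|2|0|3|3|1
1|2|0|1|2|3
step 3: 2|1|2|3|1|1
2|1|3|3|0|1
2|0|2|3|3|3
0|3|0|3|3|1
2|2|0|1|2|3
step 4: 2|1|2|3|1|1
2|1|3|3|0|1
2|0|2|3|3|3
1|3|0|3|3|1
2|2|0|1|2|3
step 5: 2|1|2|3|1|1
2|1|3|3|0|1
2|0|2|3|3|3
2|3|0|3|3|1
2|2|0|1|2|3
step 6: 2|1|2|3|1|1
2|1|3|3|0|1
2|0|2|3|3|3
3|3|0|3|3|1
2|2|0|1|2|3
step 7: 2|1|2|3|1|1
2|1|3|3|0|1
3|1|2|3|3|3
1|0|1|3|3|1
3|3|0|1|2|3
step 8: 2|1|2|3|1|1
2|1|3|3|0|1
3|1|2|3|3|3
2|0|1|3|3|1
3|3|0|1|2|3
step 9: 2|1|2|3|1|1
2|1|3|3|0|1
3|1|2|3|3|3
3|0|1|3|3|1
3|3|0|1|2|3
step 10: 2|1|2|3|1|1
3|1|3|3|0|1
0|2|2|3|3|3
2|2|1|3|3|1
1|0|1|1|2|3
step 11: 2|1|2|3|1|1
3|1|3|3|0|1
0|2|2|3|3|3
3|2|1|3|3|1
1|0|1|1|2|3
step 12: 2|1|2|3|1|1
3|1|3|3|0|1
1|2|2|3|3|3
0|3|1|3|3|1
2|0|1|1|2|3
step 13: 2|1|2|3|1|1
3|1|3|3|0|1
1|2|2|3|3|3
1|3|1|3|3|1
2|0|1|1|2|3
step 14: 2|1|2|3|1|1
3|1|3|3|0|1
1|2|2|3|3|3
2|3|1|3|3|1
2|0|1|1|2|3

2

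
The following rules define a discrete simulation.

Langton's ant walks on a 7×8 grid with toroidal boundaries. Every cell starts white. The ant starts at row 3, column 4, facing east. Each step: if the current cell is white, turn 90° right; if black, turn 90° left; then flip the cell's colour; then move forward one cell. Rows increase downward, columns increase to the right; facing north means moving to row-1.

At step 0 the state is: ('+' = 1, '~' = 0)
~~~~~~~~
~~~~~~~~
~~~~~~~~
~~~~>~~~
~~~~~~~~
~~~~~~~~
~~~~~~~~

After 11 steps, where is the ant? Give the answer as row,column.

gen 0: ~~~~~~~~
~~~~~~~~
~~~~~~~~
~~~~>~~~
~~~~~~~~
~~~~~~~~
~~~~~~~~
gen 1: ~~~~~~~~
~~~~~~~~
~~~~~~~~
~~~~+~~~
~~~~v~~~
~~~~~~~~
~~~~~~~~
gen 2: ~~~~~~~~
~~~~~~~~
~~~~~~~~
~~~~+~~~
~~~<+~~~
~~~~~~~~
~~~~~~~~
gen 3: ~~~~~~~~
~~~~~~~~
~~~~~~~~
~~~^+~~~
~~~++~~~
~~~~~~~~
~~~~~~~~
gen 4: ~~~~~~~~
~~~~~~~~
~~~~~~~~
~~~+>~~~
~~~++~~~
~~~~~~~~
~~~~~~~~
gen 5: ~~~~~~~~
~~~~~~~~
~~~~^~~~
~~~+~~~~
~~~++~~~
~~~~~~~~
~~~~~~~~
gen 6: ~~~~~~~~
~~~~~~~~
~~~~+>~~
~~~+~~~~
~~~++~~~
~~~~~~~~
~~~~~~~~
gen 7: ~~~~~~~~
~~~~~~~~
~~~~++~~
~~~+~v~~
~~~++~~~
~~~~~~~~
~~~~~~~~
gen 8: ~~~~~~~~
~~~~~~~~
~~~~++~~
~~~+<+~~
~~~++~~~
~~~~~~~~
~~~~~~~~
gen 9: ~~~~~~~~
~~~~~~~~
~~~~^+~~
~~~+++~~
~~~++~~~
~~~~~~~~
~~~~~~~~
gen 10: ~~~~~~~~
~~~~~~~~
~~~<~+~~
~~~+++~~
~~~++~~~
~~~~~~~~
~~~~~~~~
gen 11: ~~~~~~~~
~~~^~~~~
~~~+~+~~
~~~+++~~
~~~++~~~
~~~~~~~~
~~~~~~~~

1,3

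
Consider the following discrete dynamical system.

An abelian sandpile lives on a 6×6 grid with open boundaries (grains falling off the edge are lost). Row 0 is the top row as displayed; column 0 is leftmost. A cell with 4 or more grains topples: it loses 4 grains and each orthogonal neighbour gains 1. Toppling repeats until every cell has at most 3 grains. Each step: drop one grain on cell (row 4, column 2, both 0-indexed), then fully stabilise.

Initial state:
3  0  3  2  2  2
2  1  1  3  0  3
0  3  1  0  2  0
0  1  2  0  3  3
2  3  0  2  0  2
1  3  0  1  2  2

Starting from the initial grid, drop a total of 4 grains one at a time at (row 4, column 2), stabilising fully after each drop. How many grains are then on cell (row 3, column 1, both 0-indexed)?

k=0  3  0  3  2  2  2
2  1  1  3  0  3
0  3  1  0  2  0
0  1  2  0  3  3
2  3  0  2  0  2
1  3  0  1  2  2
k=1  3  0  3  2  2  2
2  1  1  3  0  3
0  3  1  0  2  0
0  1  2  0  3  3
2  3  1  2  0  2
1  3  0  1  2  2
k=2  3  0  3  2  2  2
2  1  1  3  0  3
0  3  1  0  2  0
0  1  2  0  3  3
2  3  2  2  0  2
1  3  0  1  2  2
k=3  3  0  3  2  2  2
2  1  1  3  0  3
0  3  1  0  2  0
0  1  2  0  3  3
2  3  3  2  0  2
1  3  0  1  2  2
k=4  3  0  3  2  2  2
2  1  1  3  0  3
0  3  1  0  2  0
0  2  3  0  3  3
3  1  1  3  0  2
2  0  2  1  2  2

2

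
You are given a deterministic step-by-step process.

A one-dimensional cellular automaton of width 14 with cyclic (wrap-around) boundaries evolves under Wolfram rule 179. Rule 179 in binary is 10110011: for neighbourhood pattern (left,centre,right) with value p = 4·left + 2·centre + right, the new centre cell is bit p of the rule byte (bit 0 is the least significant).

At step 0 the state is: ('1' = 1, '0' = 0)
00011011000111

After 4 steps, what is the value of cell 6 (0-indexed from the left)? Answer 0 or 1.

0) 00011011000111
1) 11100100111010
2) 01011011010101
3) 10100100101010
4) 01011011010101

1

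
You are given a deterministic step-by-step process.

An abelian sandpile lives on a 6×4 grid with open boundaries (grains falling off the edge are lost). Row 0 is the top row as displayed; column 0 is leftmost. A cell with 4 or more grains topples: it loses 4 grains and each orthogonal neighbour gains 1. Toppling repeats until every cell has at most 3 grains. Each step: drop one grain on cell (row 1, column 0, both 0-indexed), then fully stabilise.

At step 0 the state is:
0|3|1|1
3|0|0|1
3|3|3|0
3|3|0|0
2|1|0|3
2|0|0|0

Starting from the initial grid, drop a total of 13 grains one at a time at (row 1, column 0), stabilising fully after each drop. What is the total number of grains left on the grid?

[0] 0|3|1|1
3|0|0|1
3|3|3|0
3|3|0|0
2|1|0|3
2|0|0|0
[1] 1|3|1|1
1|2|1|1
2|2|0|1
1|1|2|0
3|2|0|3
2|0|0|0
[2] 1|3|1|1
2|2|1|1
2|2|0|1
1|1|2|0
3|2|0|3
2|0|0|0
[3] 1|3|1|1
3|2|1|1
2|2|0|1
1|1|2|0
3|2|0|3
2|0|0|0
[4] 2|3|1|1
0|3|1|1
3|2|0|1
1|1|2|0
3|2|0|3
2|0|0|0
[5] 2|3|1|1
1|3|1|1
3|2|0|1
1|1|2|0
3|2|0|3
2|0|0|0
[6] 2|3|1|1
2|3|1|1
3|2|0|1
1|1|2|0
3|2|0|3
2|0|0|0
[7] 2|3|1|1
3|3|1|1
3|2|0|1
1|1|2|0
3|2|0|3
2|0|0|0
[8] 0|1|2|1
3|2|2|1
1|0|1|1
2|2|2|0
3|2|0|3
2|0|0|0
[9] 1|1|2|1
0|3|2|1
2|0|1|1
2|2|2|0
3|2|0|3
2|0|0|0
[10] 1|1|2|1
1|3|2|1
2|0|1|1
2|2|2|0
3|2|0|3
2|0|0|0
[11] 1|1|2|1
2|3|2|1
2|0|1|1
2|2|2|0
3|2|0|3
2|0|0|0
[12] 1|1|2|1
3|3|2|1
2|0|1|1
2|2|2|0
3|2|0|3
2|0|0|0
[13] 2|2|2|1
1|0|3|1
3|1|1|1
2|2|2|0
3|2|0|3
2|0|0|0

34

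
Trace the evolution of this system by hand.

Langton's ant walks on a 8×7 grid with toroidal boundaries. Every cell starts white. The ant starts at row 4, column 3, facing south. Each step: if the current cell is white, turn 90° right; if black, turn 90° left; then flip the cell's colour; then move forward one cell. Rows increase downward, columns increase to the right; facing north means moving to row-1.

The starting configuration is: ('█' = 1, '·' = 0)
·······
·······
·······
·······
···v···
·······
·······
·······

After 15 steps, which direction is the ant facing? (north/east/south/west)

west

0) ·······
·······
·······
·······
···v···
·······
·······
·······
1) ·······
·······
·······
·······
··<█···
·······
·······
·······
2) ·······
·······
·······
··^····
··██···
·······
·······
·······
3) ·······
·······
·······
··█>···
··██···
·······
·······
·······
4) ·······
·······
·······
··██···
··█v···
·······
·······
·······
5) ·······
·······
·······
··██···
··█·>··
·······
·······
·······
6) ·······
·······
·······
··██···
··█·█··
····v··
·······
·······
7) ·······
·······
·······
··██···
··█·█··
···<█··
·······
·······
8) ·······
·······
·······
··██···
··█^█··
···██··
·······
·······
9) ·······
·······
·······
··██···
··██>··
···██··
·······
·······
10) ·······
·······
·······
··██^··
··██···
···██··
·······
·······
11) ·······
·······
·······
··███>·
··██···
···██··
·······
·······
12) ·······
·······
·······
··████·
··██·v·
···██··
·······
·······
13) ·······
·······
·······
··████·
··██<█·
···██··
·······
·······
14) ·······
·······
·······
··██^█·
··████·
···██··
·······
·······
15) ·······
·······
·······
··█<·█·
··████·
···██··
·······
·······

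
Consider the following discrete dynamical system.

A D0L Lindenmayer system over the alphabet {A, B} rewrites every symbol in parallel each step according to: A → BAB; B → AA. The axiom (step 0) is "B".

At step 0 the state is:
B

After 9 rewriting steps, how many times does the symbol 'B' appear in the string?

0) B
1) AA
2) BABBAB
3) AABABAAAABABAA
4) BABBABAABABAABABBABBABBABAABABAABABBAB
5) AABABAAAABABAABABBABAABABAABABBABAABABAAAABABAAAABABAAAABABAABABBABAABABAABABBABAABABAAAABABAA
6) BABBABAABABAABABBABBABBABAABABAABABBABAABABAAAABABAABABBAB…BABBABAABABAAAABABAABABBABAABABAABABBABBABBABAABABAABABBAB  (len 246)
7) AABABAAAABABAABABBABAABABAABABBABAABABAAAABABAAAABABAAAABA…ABAAAABABAAAABABAAAABABAABABBABAABABAABABBABAABABAAAABABAA  (len 622)
8) BABBABAABABAABABBABBABBABAABABAABABBABAABABAAAABABAABABBAB…BABBABAABABAAAABABAABABBABAABABAABABBABBABBABAABABAABABBAB  (len 1606)
9) AABABAAAABABAABABBABAABABAABABBABAABABAAAABABAAAABABAAAABA…ABAAAABABAAAABABAAAABABAABABBABAABABAABABBABAABABAAAABABAA  (len 4094)

1764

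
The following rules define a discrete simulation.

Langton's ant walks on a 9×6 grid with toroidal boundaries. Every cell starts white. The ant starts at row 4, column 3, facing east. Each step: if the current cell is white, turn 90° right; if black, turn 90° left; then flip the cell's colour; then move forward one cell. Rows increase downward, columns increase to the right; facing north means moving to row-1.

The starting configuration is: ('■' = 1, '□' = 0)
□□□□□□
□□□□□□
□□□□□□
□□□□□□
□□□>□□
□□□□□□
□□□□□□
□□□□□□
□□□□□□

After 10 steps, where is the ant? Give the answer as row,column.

3,2

0) □□□□□□
□□□□□□
□□□□□□
□□□□□□
□□□>□□
□□□□□□
□□□□□□
□□□□□□
□□□□□□
1) □□□□□□
□□□□□□
□□□□□□
□□□□□□
□□□■□□
□□□v□□
□□□□□□
□□□□□□
□□□□□□
2) □□□□□□
□□□□□□
□□□□□□
□□□□□□
□□□■□□
□□<■□□
□□□□□□
□□□□□□
□□□□□□
3) □□□□□□
□□□□□□
□□□□□□
□□□□□□
□□^■□□
□□■■□□
□□□□□□
□□□□□□
□□□□□□
4) □□□□□□
□□□□□□
□□□□□□
□□□□□□
□□■>□□
□□■■□□
□□□□□□
□□□□□□
□□□□□□
5) □□□□□□
□□□□□□
□□□□□□
□□□^□□
□□■□□□
□□■■□□
□□□□□□
□□□□□□
□□□□□□
6) □□□□□□
□□□□□□
□□□□□□
□□□■>□
□□■□□□
□□■■□□
□□□□□□
□□□□□□
□□□□□□
7) □□□□□□
□□□□□□
□□□□□□
□□□■■□
□□■□v□
□□■■□□
□□□□□□
□□□□□□
□□□□□□
8) □□□□□□
□□□□□□
□□□□□□
□□□■■□
□□■<■□
□□■■□□
□□□□□□
□□□□□□
□□□□□□
9) □□□□□□
□□□□□□
□□□□□□
□□□^■□
□□■■■□
□□■■□□
□□□□□□
□□□□□□
□□□□□□
10) □□□□□□
□□□□□□
□□□□□□
□□<□■□
□□■■■□
□□■■□□
□□□□□□
□□□□□□
□□□□□□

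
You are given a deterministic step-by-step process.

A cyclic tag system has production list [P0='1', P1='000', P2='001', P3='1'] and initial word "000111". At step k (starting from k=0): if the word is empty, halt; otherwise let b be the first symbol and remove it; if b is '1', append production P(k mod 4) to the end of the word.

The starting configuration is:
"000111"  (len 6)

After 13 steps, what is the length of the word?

gen 0: "000111"  (len 6)
gen 1: "00111"  (len 5)
gen 2: "0111"  (len 4)
gen 3: "111"  (len 3)
gen 4: "111"  (len 3)
gen 5: "111"  (len 3)
gen 6: "11000"  (len 5)
gen 7: "1000001"  (len 7)
gen 8: "0000011"  (len 7)
gen 9: "000011"  (len 6)
gen 10: "00011"  (len 5)
gen 11: "0011"  (len 4)
gen 12: "011"  (len 3)
gen 13: "11"  (len 2)

2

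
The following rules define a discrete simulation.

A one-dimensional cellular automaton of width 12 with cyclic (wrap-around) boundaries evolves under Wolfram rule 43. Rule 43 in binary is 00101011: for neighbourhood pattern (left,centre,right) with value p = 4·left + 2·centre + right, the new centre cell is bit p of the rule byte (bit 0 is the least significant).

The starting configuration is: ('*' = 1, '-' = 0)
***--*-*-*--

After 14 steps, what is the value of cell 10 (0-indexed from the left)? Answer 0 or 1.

1

t=0: ***--*-*-*--
t=1: *---*-*-*--*
t=2: --**-*-*--**
t=3: -**-*-*--**-
t=4: **-*-*--**--
t=5: *-*-*--**--*
t=6: -*-*--**--**
t=7: *-*--**--**-
t=8: -*--**--**-*
t=9: *--**--**-*-
t=10: --**--**-*-*
t=11: -**--**-*-*-
t=12: **--**-*-*--
t=13: *--**-*-*--*
t=14: --**-*-*--**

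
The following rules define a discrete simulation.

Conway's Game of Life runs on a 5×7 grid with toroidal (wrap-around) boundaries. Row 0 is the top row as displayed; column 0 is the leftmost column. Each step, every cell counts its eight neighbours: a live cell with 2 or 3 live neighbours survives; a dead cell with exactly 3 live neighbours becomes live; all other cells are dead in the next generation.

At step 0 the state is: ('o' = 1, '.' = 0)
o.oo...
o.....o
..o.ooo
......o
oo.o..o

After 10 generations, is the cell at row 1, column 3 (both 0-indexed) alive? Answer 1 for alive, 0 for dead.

0

t=0: o.oo...
o.....o
..o.ooo
......o
oo.o..o
t=1: ..oo...
o.o.o..
.......
.oooo..
.o.o..o
t=2: o...o..
.oo....
....o..
oo.oo..
oo.....
t=3: o.o....
.o.o...
o...o..
ooooo..
..ooo.o
t=4: o...o..
oooo...
o...o..
o.....o
....ooo
t=5: o.o.o..
o.ooo.o
..oo...
o...o..
....o..
t=6: o.o.o.o
o...ooo
o.o..oo
....o..
.o..oo.
t=7: .......
....o..
oo.o...
oo.oo..
oo..o.o
t=8: o....o.
.......
oo.o...
...ooo.
.oooooo
t=9: oooo.o.
oo....o
..oo...
.......
ooo....
t=10: ...o...
....o.o
ooo....
...o...
o..o..o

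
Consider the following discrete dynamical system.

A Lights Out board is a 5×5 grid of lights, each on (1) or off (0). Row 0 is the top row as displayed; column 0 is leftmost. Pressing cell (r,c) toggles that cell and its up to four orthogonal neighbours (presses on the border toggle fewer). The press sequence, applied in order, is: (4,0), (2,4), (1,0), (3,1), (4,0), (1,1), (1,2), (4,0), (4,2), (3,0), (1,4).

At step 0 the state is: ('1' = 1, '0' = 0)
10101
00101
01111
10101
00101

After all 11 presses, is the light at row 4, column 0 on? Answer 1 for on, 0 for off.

t=0: 10101
00101
01111
10101
00101
t=1: 10101
00101
01111
00101
11101
t=2: 10101
00100
01100
00100
11101
t=3: 00101
11100
11100
00100
11101
t=4: 00101
11100
10100
11000
10101
t=5: 00101
11100
10100
01000
01101
t=6: 01101
00000
11100
01000
01101
t=7: 01001
01110
11000
01000
01101
t=8: 01001
01110
11000
11000
10101
t=9: 01001
01110
11000
11100
11011
t=10: 01001
01110
01000
00100
01011
t=11: 01000
01101
01001
00100
01011

0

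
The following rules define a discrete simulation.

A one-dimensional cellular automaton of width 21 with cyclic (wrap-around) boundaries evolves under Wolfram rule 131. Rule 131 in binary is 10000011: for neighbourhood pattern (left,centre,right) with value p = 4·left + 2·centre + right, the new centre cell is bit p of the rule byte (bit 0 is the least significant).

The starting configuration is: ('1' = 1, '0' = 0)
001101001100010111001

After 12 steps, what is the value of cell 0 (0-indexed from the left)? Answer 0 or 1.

gen 0: 001101001100010111001
gen 1: 010000010001100010010
gen 2: 100111100110001100100
gen 3: 001011001000110001001
gen 4: 010000010011000110010
gen 5: 100111100100011000100
gen 6: 001011001001100011001
gen 7: 010000010010001100010
gen 8: 100111100100110001100
gen 9: 001011001001000110001
gen 10: 010000010010011000110
gen 11: 100111100100100011000
gen 12: 001011001001001100011

0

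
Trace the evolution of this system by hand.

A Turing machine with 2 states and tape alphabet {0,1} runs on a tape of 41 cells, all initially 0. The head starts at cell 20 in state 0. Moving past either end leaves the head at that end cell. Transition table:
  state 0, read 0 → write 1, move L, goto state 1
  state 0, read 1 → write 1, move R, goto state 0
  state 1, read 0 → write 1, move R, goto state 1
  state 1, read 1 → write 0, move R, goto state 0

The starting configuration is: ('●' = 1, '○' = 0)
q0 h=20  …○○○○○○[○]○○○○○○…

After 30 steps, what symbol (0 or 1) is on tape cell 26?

1

0) q0 h=20  …○○○○○○[○]○○○○○○…
1) q1 h=19  …○○○○○○[○]●○○○○○…
2) q1 h=20  …○○○○○●[●]○○○○○○…
3) q0 h=21  …○○○○●○[○]○○○○○○…
4) q1 h=20  …○○○○○●[○]●○○○○○…
5) q1 h=21  …○○○○●●[●]○○○○○○…
6) q0 h=22  …○○○●●○[○]○○○○○○…
7) q1 h=21  …○○○○●●[○]●○○○○○…
8) q1 h=22  …○○○●●●[●]○○○○○○…
9) q0 h=23  …○○●●●○[○]○○○○○○…
10) q1 h=22  …○○○●●●[○]●○○○○○…
11) q1 h=23  …○○●●●●[●]○○○○○○…
12) q0 h=24  …○●●●●○[○]○○○○○○…
13) q1 h=23  …○○●●●●[○]●○○○○○…
14) q1 h=24  …○●●●●●[●]○○○○○○…
15) q0 h=25  …●●●●●○[○]○○○○○○…
16) q1 h=24  …○●●●●●[○]●○○○○○…
17) q1 h=25  …●●●●●●[●]○○○○○○…
18) q0 h=26  …●●●●●○[○]○○○○○○…
19) q1 h=25  …●●●●●●[○]●○○○○○…
20) q1 h=26  …●●●●●●[●]○○○○○○…
21) q0 h=27  …●●●●●○[○]○○○○○○…
22) q1 h=26  …●●●●●●[○]●○○○○○…
23) q1 h=27  …●●●●●●[●]○○○○○○…
24) q0 h=28  …●●●●●○[○]○○○○○○…
25) q1 h=27  …●●●●●●[○]●○○○○○…
26) q1 h=28  …●●●●●●[●]○○○○○○…
27) q0 h=29  …●●●●●○[○]○○○○○○…
28) q1 h=28  …●●●●●●[○]●○○○○○…
29) q1 h=29  …●●●●●●[●]○○○○○○…
30) q0 h=30  …●●●●●○[○]○○○○○○…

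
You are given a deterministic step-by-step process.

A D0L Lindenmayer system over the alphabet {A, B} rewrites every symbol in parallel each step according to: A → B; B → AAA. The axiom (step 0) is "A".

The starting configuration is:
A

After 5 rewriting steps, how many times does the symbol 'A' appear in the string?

t=0: A
t=1: B
t=2: AAA
t=3: BBB
t=4: AAAAAAAAA
t=5: BBBBBBBBB

0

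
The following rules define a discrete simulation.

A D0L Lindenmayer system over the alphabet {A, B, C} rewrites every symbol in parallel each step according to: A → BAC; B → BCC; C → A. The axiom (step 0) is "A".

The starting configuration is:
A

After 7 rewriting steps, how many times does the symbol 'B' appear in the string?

t=0: A
t=1: BAC
t=2: BCCBACA
t=3: BCCAABCCBACABAC
t=4: BCCAABACBACBCCAABCCBACABACBCCBACA
t=5: BCCAABACBACBCCBACABCCBACABCCAABACBACBCCAABCCBACABACBCCBACABCCAABCCBACABAC
t=6: BCCAABACBACBCCBACABCCBACABCCAABCCBACABACBCCAABCCBACABACBCC…BACBCCBACABCCAABCCBACABACBCCAABACBACBCCAABCCBACABACBCCBACA  (len 161)
t=7: BCCAABACBACBCCBACABCCBACABCCAABCCBACABACBCCAABCCBACABACBCC…ACABCCBACABCCAABACBACBCCAABCCBACABACBCCBACABCCAABCCBACABAC  (len 355)

97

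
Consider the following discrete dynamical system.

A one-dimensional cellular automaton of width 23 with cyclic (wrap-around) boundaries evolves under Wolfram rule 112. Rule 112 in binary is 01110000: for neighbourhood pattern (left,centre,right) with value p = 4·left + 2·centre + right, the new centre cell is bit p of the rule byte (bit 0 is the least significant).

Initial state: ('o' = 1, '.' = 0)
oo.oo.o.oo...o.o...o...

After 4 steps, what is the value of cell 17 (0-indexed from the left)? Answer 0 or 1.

1

k=0  oo.oo.o.oo...o.o...o...
k=1  .oo.oo.o.oo...o.o...o..
k=2  ..oo.oo.o.oo...o.o...o.
k=3  ...oo.oo.o.oo...o.o...o
k=4  o...oo.oo.o.oo...o.o...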